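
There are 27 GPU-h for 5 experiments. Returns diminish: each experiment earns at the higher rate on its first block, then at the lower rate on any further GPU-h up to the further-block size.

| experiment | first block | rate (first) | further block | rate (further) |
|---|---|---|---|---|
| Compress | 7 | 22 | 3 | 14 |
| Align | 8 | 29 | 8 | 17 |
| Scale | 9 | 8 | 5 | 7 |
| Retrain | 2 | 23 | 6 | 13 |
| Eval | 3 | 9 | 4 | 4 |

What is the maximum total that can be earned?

Rank every tier by rate: Align/T1 29 > Retrain/T1 23 > Compress/T1 22 > Align/T2 17 > Compress/T2 14 > Retrain/T2 13 > Eval/T1 9 > Scale/T1 8 > Scale/T2 7 > Eval/T2 4.
Align T1 at 29: fill all 8 → 19 left.
Fill Retrain T1 block (2 at 23) → 17 left.
Fill Compress T1 block (7 at 22) → 10 left.
Align/T2 (17): +8 → 2 left.
Compress/T2: +2 of 3 at 14; pool empty.
Total = 29×8 + 23×2 + 22×7 + 17×8 + 14×2 = 596.

596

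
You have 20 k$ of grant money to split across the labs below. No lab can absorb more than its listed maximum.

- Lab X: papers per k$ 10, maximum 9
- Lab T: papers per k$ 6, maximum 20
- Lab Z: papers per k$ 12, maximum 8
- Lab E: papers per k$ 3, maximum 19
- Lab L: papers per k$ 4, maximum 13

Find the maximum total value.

Highest papers per k$ first: Lab Z 12 > Lab X 10 > Lab T 6 > Lab L 4 > Lab E 3.
Lab Z takes 8 to reach its cap of 8 — 12 left.
Give Lab X 9 to hit its cap of 9 — 3 left.
Lab T: +3 (room for 20) → 3. Pool exhausted.
Total = 10×9 + 6×3 + 12×8 = 204.

204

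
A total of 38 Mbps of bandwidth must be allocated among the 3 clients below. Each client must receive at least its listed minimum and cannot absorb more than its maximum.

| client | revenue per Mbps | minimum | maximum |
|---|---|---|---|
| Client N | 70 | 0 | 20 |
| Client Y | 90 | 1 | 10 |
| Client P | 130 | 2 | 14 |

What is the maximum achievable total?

Meeting every minimum uses 0+1+2 = 3 Mbps, leaving 35.
Highest revenue per Mbps first: Client P 130 > Client Y 90 > Client N 70.
Client P: +12 to 14 (cap) ; 23 left.
Client Y: +9 to 10 (cap) ; 14 left.
Client N has room for 20 more but only 14 remain, so it gets 14.
Total = 70×14 + 90×10 + 130×14 = 3700.

3700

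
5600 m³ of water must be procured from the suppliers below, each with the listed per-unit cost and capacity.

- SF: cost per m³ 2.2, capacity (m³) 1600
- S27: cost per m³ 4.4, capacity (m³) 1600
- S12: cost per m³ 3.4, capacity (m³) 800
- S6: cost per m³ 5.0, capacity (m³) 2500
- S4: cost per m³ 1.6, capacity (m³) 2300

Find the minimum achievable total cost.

Cheapest first:
S4 (1.6): use full 2300 → 3300 m³ to go.
SF (2.2): use full 1600 → 1700 m³ to go.
S12 (3.4): use full 800 → 900 m³ to go.
Take 900 from S27 at 4.4 to finish.
S6: unused.
Cost = 2300×1.6 + 1600×2.2 + 800×3.4 + 900×4.4 = 13880.

13880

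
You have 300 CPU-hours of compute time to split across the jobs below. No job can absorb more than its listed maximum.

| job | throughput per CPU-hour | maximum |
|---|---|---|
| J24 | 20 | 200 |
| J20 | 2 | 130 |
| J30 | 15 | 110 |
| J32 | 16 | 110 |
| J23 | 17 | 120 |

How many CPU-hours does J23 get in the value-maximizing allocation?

Highest throughput per CPU-hour first: J24 20 > J23 17 > J32 16 > J30 15 > J20 2.
J24: +200 to 200 (cap) → 100 left.
Only 100 left; J23 takes them to reach 100.

100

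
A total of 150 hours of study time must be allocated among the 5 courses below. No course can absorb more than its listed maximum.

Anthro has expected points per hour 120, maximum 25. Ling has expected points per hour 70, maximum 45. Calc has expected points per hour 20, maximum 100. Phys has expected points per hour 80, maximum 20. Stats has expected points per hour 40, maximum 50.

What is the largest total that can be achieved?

Order the courses by expected points per hour: Anthro 120 > Phys 80 > Ling 70 > Stats 40 > Calc 20.
Anthro: +25 to 25 (cap) — 125 left.
Give Phys 20 to hit its cap of 20 — 105 left.
Ling: +45 to 45 (cap) — 60 left.
Stats takes 50 to reach its cap of 50 — 10 left.
Calc has room for 100 but only 10 remain, so it gets 10.
Total = 120×25 + 70×45 + 20×10 + 80×20 + 40×50 = 9950.

9950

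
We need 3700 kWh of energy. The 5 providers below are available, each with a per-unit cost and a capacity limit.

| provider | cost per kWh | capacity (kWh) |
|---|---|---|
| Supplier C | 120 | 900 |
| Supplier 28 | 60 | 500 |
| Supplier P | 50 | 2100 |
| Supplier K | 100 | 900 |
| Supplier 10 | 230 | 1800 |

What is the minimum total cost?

Cheapest first:
Supplier P (50): use full 2100 → 1600 kWh to go.
Supplier 28 (60): use full 500 → 1100 kWh to go.
Supplier K (100): use full 900 → 200 kWh to go.
Take 200 from Supplier C at 120 to finish.
Supplier 10: unused.
Cost = 2100×50 + 500×60 + 900×100 + 200×120 = 249000.

249000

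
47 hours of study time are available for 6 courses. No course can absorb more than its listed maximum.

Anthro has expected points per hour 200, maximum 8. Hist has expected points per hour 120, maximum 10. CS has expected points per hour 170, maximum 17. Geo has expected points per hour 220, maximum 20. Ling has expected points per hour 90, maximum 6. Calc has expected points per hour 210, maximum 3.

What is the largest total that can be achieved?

Order the courses by expected points per hour: Geo 220 > Calc 210 > Anthro 200 > CS 170 > Hist 120 > Ling 90.
Geo: +20 to 20 (cap) — 27 left.
Give Calc 3 to hit its cap of 3 — 24 left.
Anthro takes 8 to reach its cap of 8 — 16 left.
Only 16 left; CS takes them to reach 16.
Total = 200×8 + 170×16 + 220×20 + 210×3 = 9350.

9350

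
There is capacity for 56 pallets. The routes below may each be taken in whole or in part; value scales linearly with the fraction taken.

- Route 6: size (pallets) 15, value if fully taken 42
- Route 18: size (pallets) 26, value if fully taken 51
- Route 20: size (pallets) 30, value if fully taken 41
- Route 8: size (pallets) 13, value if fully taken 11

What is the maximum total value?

Best value per unit of size first: Route 6 42/15≈2.8, Route 18 51/26≈1.96, Route 20 41/30≈1.37, Route 8 11/13≈0.846.
Route 6: take in full, 15 pallets for value 42 → 41 left.
All 26 pallets of Route 18 fit (value 51) → 15 remain.
Fill the last 15 pallets with part of Route 20: 15/30 of it earns 20.5.
Total value = 113.5.

113.5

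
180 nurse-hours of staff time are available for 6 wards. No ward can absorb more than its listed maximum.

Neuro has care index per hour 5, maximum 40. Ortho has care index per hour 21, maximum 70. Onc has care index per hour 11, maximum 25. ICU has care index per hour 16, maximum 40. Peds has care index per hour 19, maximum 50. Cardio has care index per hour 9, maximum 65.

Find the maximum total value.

3280

Highest care index per hour first: Ortho 21 > Peds 19 > ICU 16 > Onc 11 > Cardio 9 > Neuro 5.
Ortho takes 70 to reach its cap of 70 ; 110 left.
Peds takes 50 to reach its cap of 50 ; 60 left.
ICU: +40 to 40 (cap) ; 20 left.
Onc has room for 25 but only 20 remain, so it gets 20.
Total = 21×70 + 11×20 + 16×40 + 19×50 = 3280.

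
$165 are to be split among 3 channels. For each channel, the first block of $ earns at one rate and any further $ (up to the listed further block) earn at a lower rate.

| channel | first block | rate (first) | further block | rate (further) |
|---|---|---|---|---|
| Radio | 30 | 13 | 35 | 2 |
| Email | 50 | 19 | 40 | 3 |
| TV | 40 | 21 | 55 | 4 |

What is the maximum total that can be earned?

2360

Order all 6 blocks by rate: TV/tier1 21 > Email/tier1 19 > Radio/tier1 13 > TV/tier2 4 > Email/tier2 3 > Radio/tier2 2.
Fill TV tier1 block (40 at 21) — 125 left.
Email tier1 at 19: fill all 50 — 75 left.
Radio tier1 at 13: fill all 30 — 45 left.
TV/tier2: +45 of 55 at 4; pool empty.
Total = 21×40 + 19×50 + 13×30 + 4×45 = 2360.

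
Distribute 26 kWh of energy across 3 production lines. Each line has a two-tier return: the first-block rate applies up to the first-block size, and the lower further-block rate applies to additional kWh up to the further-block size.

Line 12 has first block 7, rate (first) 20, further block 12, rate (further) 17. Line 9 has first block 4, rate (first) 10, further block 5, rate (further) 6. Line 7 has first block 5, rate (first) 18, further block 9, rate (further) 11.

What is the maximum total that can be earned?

456

Treat each block as its own option and order by rate: Line 12/T1 20 > Line 7/T1 18 > Line 12/T2 17 > Line 7/T2 11 > Line 9/T1 10 > Line 9/T2 6.
Line 12/T1 (20): +7 ; 19 left.
Line 7 T1 at 18: fill all 5 ; 14 left.
Line 12 T2 at 17: fill all 12 ; 2 left.
Line 7/T2: +2 of 9 at 11; pool empty.
Total = 20×7 + 18×5 + 17×12 + 11×2 = 456.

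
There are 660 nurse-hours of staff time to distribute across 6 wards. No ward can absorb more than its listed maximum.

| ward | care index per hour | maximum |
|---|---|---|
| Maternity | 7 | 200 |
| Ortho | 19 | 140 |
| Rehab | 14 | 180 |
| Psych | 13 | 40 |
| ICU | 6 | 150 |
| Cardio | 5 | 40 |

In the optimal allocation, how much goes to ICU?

100

Rank by care index per hour: Ortho 19 > Rehab 14 > Psych 13 > Maternity 7 > ICU 6 > Cardio 5.
Ortho: +140 to 140 (cap) ; 520 left.
Rehab takes 180 to reach its cap of 180 ; 340 left.
Psych: +40 to 40 (cap) ; 300 left.
Maternity: +200 to 200 (cap) ; 100 left.
ICU has room for 150 but only 100 remain, so it gets 100.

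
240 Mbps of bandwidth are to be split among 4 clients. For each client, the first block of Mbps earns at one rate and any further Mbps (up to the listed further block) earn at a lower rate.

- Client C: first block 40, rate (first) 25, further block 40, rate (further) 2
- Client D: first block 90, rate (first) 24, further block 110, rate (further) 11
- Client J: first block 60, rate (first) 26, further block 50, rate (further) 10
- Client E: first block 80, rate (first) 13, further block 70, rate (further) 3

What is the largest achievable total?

5370

Treat each block as its own option and order by rate: Client J/T1 26 > Client C/T1 25 > Client D/T1 24 > Client E/T1 13 > Client D/T2 11 > Client J/T2 10 > Client E/T2 3 > Client C/T2 2.
Client J/T1 (26): +60 — 180 left.
Fill Client C T1 block (40 at 25) — 140 left.
Client D T1 at 24: fill all 90 — 50 left.
50 remain; put them into Client E T1 at 13.
Total = 26×60 + 25×40 + 24×90 + 13×50 = 5370.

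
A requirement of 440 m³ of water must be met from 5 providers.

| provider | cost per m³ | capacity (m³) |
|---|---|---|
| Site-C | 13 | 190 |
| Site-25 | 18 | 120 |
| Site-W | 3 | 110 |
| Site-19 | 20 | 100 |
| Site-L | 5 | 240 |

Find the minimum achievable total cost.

Fill from the cheapest provider first.
Site-W at 3: take all 110 m³ ; 330 still needed.
Take 240 from Site-L at 5 ; need 90 more.
Take 90 from Site-C at 13 to finish.
Site-25, Site-19: unused.
Cost = 110×3 + 240×5 + 90×13 = 2700.

2700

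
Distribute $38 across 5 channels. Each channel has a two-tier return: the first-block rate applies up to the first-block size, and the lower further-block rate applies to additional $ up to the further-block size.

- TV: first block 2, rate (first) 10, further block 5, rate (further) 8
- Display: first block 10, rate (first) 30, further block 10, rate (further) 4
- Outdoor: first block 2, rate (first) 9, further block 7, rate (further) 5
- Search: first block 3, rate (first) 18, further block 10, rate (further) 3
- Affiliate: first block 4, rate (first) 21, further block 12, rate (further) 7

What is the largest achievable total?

600

Order all 10 blocks by rate: Display/tier1 30 > Affiliate/tier1 21 > Search/tier1 18 > TV/tier1 10 > Outdoor/tier1 9 > TV/tier2 8 > Affiliate/tier2 7 > Outdoor/tier2 5 > Display/tier2 4 > Search/tier2 3.
Fill Display tier1 block (10 at 30) → 28 left.
Fill Affiliate tier1 block (4 at 21) → 24 left.
Fill Search tier1 block (3 at 18) → 21 left.
Fill TV tier1 block (2 at 10) → 19 left.
Outdoor tier1 at 9: fill all 2 → 17 left.
Fill TV tier2 block (5 at 8) → 12 left.
Fill Affiliate tier2 block (12 at 7) → 0 left.
Total = 30×10 + 21×4 + 18×3 + 10×2 + 9×2 + 8×5 + 7×12 = 600.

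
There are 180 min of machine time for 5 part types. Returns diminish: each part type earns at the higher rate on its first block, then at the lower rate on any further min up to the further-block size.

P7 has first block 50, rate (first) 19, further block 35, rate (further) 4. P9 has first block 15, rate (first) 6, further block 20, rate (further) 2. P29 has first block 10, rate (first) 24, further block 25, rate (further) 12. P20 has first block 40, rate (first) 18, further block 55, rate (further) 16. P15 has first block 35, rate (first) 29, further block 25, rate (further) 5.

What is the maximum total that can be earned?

3645

Rank every tier by rate: P15/tier1 29 > P29/tier1 24 > P7/tier1 19 > P20/tier1 18 > P20/tier2 16 > P29/tier2 12 > P9/tier1 6 > P15/tier2 5 > P7/tier2 4 > P9/tier2 2.
P15 tier1 at 29: fill all 35 → 145 left.
Fill P29 tier1 block (10 at 24) → 135 left.
P7 tier1 at 19: fill all 50 → 85 left.
Fill P20 tier1 block (40 at 18) → 45 left.
P20/tier2: +45 of 55 at 16; pool empty.
Total = 29×35 + 24×10 + 19×50 + 18×40 + 16×45 = 3645.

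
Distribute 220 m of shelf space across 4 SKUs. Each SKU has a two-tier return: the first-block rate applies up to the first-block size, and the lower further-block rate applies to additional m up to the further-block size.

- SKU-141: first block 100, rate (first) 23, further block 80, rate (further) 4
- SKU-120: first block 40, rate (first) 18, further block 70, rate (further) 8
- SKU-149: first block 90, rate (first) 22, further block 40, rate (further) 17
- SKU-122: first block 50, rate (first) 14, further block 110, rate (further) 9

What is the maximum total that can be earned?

4820

Treat each block as its own option and order by rate: SKU-141/tier1 23 > SKU-149/tier1 22 > SKU-120/tier1 18 > SKU-149/tier2 17 > SKU-122/tier1 14 > SKU-122/tier2 9 > SKU-120/tier2 8 > SKU-141/tier2 4.
Fill SKU-141 tier1 block (100 at 23) ; 120 left.
SKU-149/tier1 (22): +90 ; 30 left.
SKU-120 tier1 at 18: only 30 left, fill 30.
Total = 23×100 + 22×90 + 18×30 = 4820.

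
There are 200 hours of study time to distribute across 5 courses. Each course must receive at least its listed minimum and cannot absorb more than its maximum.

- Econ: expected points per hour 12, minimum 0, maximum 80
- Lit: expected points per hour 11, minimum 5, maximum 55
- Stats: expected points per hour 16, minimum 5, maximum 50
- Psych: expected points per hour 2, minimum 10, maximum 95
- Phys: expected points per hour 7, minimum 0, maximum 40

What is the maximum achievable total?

2420

Meeting every minimum uses 0+5+5+10+0 = 20 hours, leaving 180.
Highest expected points per hour first: Stats 16 > Econ 12 > Lit 11 > Phys 7 > Psych 2.
Stats: +45 to 50 (cap) ; 135 left.
Econ takes 80 more to reach its cap of 80 ; 55 left.
Lit takes 50 more to reach its cap of 55 ; 5 left.
Only 5 left; Phys takes them to reach 5.
Total = 12×80 + 11×55 + 16×50 + 2×10 + 7×5 = 2420.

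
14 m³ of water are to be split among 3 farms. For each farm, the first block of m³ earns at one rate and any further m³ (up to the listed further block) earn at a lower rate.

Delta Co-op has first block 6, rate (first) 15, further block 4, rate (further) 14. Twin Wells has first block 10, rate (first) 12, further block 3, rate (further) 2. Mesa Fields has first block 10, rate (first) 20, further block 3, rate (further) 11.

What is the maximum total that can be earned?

260

Treat each block as its own option and order by rate: Mesa Fields/T1 20 > Delta Co-op/T1 15 > Delta Co-op/T2 14 > Twin Wells/T1 12 > Mesa Fields/T2 11 > Twin Wells/T2 2.
Fill Mesa Fields T1 block (10 at 20) → 4 left.
Delta Co-op/T1: +4 of 6 at 15; pool empty.
Total = 20×10 + 15×4 = 260.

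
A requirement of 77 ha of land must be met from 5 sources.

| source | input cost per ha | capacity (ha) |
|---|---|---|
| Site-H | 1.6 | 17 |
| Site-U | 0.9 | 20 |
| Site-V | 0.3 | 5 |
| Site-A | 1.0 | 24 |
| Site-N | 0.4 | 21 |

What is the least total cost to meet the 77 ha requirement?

Cheapest first:
Take 5 from Site-V at 0.3 — need 72 more.
Site-N at 0.4: take all 21 ha — 51 still needed.
Site-U at 0.9: take all 20 ha — 31 still needed.
Take 24 from Site-A at 1.0 — need 7 more.
Site-H at 1.6: take 7 of its 17 — requirement met.
Cost = 5×0.3 + 21×0.4 + 20×0.9 + 24×1.0 + 7×1.6 = 63.1.

63.1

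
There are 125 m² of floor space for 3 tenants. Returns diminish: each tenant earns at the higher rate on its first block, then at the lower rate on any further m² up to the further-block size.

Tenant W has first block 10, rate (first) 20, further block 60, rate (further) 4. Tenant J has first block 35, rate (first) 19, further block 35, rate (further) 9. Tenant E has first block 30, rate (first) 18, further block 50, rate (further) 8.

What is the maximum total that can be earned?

1840

Rank every tier by rate: Tenant W/first 20 > Tenant J/first 19 > Tenant E/first 18 > Tenant J/second 9 > Tenant E/second 8 > Tenant W/second 4.
Tenant W/first (20): +10 — 115 left.
Tenant J first at 19: fill all 35 — 80 left.
Fill Tenant E first block (30 at 18) — 50 left.
Fill Tenant J second block (35 at 9) — 15 left.
Tenant E second at 8: only 15 left, fill 15.
Total = 20×10 + 19×35 + 18×30 + 9×35 + 8×15 = 1840.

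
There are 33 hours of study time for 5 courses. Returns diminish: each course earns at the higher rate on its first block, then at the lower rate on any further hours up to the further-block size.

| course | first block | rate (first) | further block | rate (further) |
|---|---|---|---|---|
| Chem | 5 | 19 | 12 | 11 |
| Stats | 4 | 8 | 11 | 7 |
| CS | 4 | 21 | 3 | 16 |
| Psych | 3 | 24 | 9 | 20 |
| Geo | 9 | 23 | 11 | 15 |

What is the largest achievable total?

686

Treat each block as its own option and order by rate: Psych/tier1 24 > Geo/tier1 23 > CS/tier1 21 > Psych/tier2 20 > Chem/tier1 19 > CS/tier2 16 > Geo/tier2 15 > Chem/tier2 11 > Stats/tier1 8 > Stats/tier2 7.
Psych tier1 at 24: fill all 3 ; 30 left.
Geo tier1 at 23: fill all 9 ; 21 left.
CS/tier1 (21): +4 ; 17 left.
Psych tier2 at 20: fill all 9 ; 8 left.
Chem tier1 at 19: fill all 5 ; 3 left.
CS/tier2 (16): +3 ; 0 left.
Total = 24×3 + 23×9 + 21×4 + 20×9 + 19×5 + 16×3 = 686.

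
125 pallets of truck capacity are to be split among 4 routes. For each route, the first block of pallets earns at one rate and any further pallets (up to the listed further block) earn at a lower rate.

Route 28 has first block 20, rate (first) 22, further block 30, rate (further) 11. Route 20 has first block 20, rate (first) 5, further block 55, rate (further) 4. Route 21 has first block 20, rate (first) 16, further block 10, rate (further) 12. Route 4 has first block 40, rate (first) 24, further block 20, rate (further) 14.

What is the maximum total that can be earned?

Rank every tier by rate: Route 4/T1 24 > Route 28/T1 22 > Route 21/T1 16 > Route 4/T2 14 > Route 21/T2 12 > Route 28/T2 11 > Route 20/T1 5 > Route 20/T2 4.
Route 4/T1 (24): +40 → 85 left.
Route 28 T1 at 22: fill all 20 → 65 left.
Fill Route 21 T1 block (20 at 16) → 45 left.
Route 4 T2 at 14: fill all 20 → 25 left.
Route 21/T2 (12): +10 → 15 left.
Route 28/T2: +15 of 30 at 11; pool empty.
Total = 24×40 + 22×20 + 16×20 + 14×20 + 12×10 + 11×15 = 2285.

2285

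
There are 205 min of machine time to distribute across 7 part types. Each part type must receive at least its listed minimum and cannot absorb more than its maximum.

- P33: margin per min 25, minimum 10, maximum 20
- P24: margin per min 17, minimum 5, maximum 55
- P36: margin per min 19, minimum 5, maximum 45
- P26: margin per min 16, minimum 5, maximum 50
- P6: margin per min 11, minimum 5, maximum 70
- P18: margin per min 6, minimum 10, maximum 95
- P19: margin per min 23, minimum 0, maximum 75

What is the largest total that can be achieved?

Meeting every minimum uses 10+5+5+5+5+10+0 = 40 min, leaving 165.
Highest margin per min first: P33 25 > P19 23 > P36 19 > P24 17 > P26 16 > P6 11 > P18 6.
Give P33 10 more to hit its cap of 20 ; 155 left.
P19 takes 75 more to reach its cap of 75 ; 80 left.
P36 takes 40 more to reach its cap of 45 ; 40 left.
P24 has room for 50 more but only 40 remain, so it gets 45.
Total = 25×20 + 17×45 + 19×45 + 16×5 + 11×5 + 6×10 + 23×75 = 4040.

4040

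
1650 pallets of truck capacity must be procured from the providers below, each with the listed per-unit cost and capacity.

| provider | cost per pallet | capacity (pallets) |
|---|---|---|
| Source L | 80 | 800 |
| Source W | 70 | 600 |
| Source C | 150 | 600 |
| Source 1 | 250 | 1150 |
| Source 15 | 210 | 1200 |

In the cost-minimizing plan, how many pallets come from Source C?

Fill from the cheapest provider first.
Source W (70): use full 600 ; 1050 pallets to go.
Take 800 from Source L at 80 ; need 250 more.
Take 250 from Source C at 150 to finish.
Source 15, Source 1: unused.

250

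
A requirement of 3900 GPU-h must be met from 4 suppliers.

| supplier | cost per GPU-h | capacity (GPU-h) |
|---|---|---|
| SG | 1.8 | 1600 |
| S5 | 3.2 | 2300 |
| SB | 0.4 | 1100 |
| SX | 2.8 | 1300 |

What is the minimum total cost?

6680

Cheapest first:
Take 1100 from SB at 0.4 ; need 2800 more.
SG (1.8): use full 1600 ; 1200 GPU-h to go.
Take 1200 from SX at 2.8 to finish.
S5: unused.
Cost = 1100×0.4 + 1600×1.8 + 1200×2.8 = 6680.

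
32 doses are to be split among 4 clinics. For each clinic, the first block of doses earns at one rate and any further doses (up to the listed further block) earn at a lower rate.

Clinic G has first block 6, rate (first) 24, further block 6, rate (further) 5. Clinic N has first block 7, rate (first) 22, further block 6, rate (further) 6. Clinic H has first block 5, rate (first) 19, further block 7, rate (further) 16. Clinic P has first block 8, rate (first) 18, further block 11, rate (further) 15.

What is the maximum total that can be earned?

Order all 8 blocks by rate: Clinic G/tier1 24 > Clinic N/tier1 22 > Clinic H/tier1 19 > Clinic P/tier1 18 > Clinic H/tier2 16 > Clinic P/tier2 15 > Clinic N/tier2 6 > Clinic G/tier2 5.
Fill Clinic G tier1 block (6 at 24) → 26 left.
Fill Clinic N tier1 block (7 at 22) → 19 left.
Fill Clinic H tier1 block (5 at 19) → 14 left.
Clinic P tier1 at 18: fill all 8 → 6 left.
6 remain; put them into Clinic H tier2 at 16.
Total = 24×6 + 22×7 + 19×5 + 18×8 + 16×6 = 633.

633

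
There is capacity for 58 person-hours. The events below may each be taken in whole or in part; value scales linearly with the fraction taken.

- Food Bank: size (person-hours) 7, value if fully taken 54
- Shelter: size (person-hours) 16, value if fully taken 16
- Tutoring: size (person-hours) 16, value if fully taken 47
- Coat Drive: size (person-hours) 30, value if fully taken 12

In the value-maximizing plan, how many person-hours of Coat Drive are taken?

19

Rank by value-to-size ratio: Food Bank 54/7≈7.71, Tutoring 47/16≈2.94, Shelter 16/16≈1, Coat Drive 12/30≈0.4.
All 7 person-hours of Food Bank fit (value 54) — 51 remain.
Take all of Tutoring (16 person-hours, value 47) — 35 person-hours left.
Take all of Shelter (16 person-hours, value 16) — 19 person-hours left.
Fill the last 19 person-hours with part of Coat Drive: 19/30 of it earns 7.6.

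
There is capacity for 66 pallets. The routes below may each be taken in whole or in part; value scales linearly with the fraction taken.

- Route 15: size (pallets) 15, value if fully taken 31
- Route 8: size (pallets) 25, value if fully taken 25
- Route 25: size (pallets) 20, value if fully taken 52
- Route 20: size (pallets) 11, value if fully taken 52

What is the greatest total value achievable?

Sort by value density: Route 20 52/11≈4.73, Route 25 52/20≈2.6, Route 15 31/15≈2.07, Route 8 25/25≈1.
Route 20: take in full, 11 pallets for value 52 → 55 left.
All 20 pallets of Route 25 fit (value 52) → 35 remain.
Take all of Route 15 (15 pallets, value 31) → 20 pallets left.
Fill the last 20 pallets with part of Route 8: 20/25 of it earns 20.
Total value = 155.

155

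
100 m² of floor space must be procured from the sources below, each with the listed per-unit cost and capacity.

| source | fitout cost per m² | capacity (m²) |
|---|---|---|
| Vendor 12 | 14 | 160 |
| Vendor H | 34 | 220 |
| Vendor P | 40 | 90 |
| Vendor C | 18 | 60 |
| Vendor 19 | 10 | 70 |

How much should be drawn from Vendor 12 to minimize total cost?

30

Cheapest first:
Vendor 19 at 10: take all 70 m² ; 30 still needed.
Vendor 12 (14): take the remaining 30 ; done.
Vendor C, Vendor H, Vendor P: unused.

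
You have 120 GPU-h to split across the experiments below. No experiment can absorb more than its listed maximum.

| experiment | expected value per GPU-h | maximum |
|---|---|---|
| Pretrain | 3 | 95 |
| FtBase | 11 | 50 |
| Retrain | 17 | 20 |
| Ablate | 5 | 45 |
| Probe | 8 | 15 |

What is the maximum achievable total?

Highest expected value per GPU-h first: Retrain 17 > FtBase 11 > Probe 8 > Ablate 5 > Pretrain 3.
Retrain: +20 to 20 (cap) — 100 left.
FtBase takes 50 to reach its cap of 50 — 50 left.
Give Probe 15 to hit its cap of 15 — 35 left.
Only 35 left; Ablate takes them to reach 35.
Total = 11×50 + 17×20 + 5×35 + 8×15 = 1185.

1185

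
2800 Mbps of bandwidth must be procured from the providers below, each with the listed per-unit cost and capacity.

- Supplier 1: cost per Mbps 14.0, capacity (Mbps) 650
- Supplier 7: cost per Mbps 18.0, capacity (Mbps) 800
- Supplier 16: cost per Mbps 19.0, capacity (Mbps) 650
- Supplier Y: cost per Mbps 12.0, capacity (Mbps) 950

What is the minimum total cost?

Use providers in increasing cost order.
Supplier Y at 12.0: take all 950 Mbps → 1850 still needed.
Supplier 1 at 14.0: take all 650 Mbps → 1200 still needed.
Take 800 from Supplier 7 at 18.0 → need 400 more.
Supplier 16 at 19.0: take 400 of its 650 → requirement met.
Cost = 950×12.0 + 650×14.0 + 800×18.0 + 400×19.0 = 42500.

42500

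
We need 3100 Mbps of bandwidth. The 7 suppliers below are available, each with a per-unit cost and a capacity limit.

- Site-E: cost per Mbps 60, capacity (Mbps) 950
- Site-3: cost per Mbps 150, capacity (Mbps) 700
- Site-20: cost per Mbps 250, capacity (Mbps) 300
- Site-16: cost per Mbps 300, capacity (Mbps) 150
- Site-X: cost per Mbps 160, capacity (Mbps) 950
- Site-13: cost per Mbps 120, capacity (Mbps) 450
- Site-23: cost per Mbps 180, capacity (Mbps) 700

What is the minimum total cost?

Cheapest first:
Site-E at 60: take all 950 Mbps ; 2150 still needed.
Site-13 at 120: take all 450 Mbps ; 1700 still needed.
Take 700 from Site-3 at 150 ; need 1000 more.
Site-X at 160: take all 950 Mbps ; 50 still needed.
Site-23 (180): take the remaining 50 ; done.
Site-20, Site-16: unused.
Cost = 950×60 + 450×120 + 700×150 + 950×160 + 50×180 = 377000.

377000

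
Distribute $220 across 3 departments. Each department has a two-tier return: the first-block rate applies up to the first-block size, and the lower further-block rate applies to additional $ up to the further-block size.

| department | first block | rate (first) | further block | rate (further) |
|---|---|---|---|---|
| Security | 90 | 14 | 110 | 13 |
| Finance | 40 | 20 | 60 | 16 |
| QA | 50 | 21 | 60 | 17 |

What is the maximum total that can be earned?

Rank every tier by rate: QA/tier1 21 > Finance/tier1 20 > QA/tier2 17 > Finance/tier2 16 > Security/tier1 14 > Security/tier2 13.
Fill QA tier1 block (50 at 21) ; 170 left.
Fill Finance tier1 block (40 at 20) ; 130 left.
QA tier2 at 17: fill all 60 ; 70 left.
Finance/tier2 (16): +60 ; 10 left.
Security/tier1: +10 of 90 at 14; pool empty.
Total = 21×50 + 20×40 + 17×60 + 16×60 + 14×10 = 3970.

3970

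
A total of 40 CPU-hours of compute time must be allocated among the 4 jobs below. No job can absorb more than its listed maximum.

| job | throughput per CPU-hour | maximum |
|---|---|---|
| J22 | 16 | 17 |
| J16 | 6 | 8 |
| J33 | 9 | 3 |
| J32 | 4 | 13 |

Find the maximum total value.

Order the jobs by throughput per CPU-hour: J22 16 > J33 9 > J16 6 > J32 4.
J22: +17 to 17 (cap) — 23 left.
J33 takes 3 to reach its cap of 3 — 20 left.
Give J16 8 to hit its cap of 8 — 12 left.
J32: +12 (room for 13) → 12. Pool exhausted.
Total = 16×17 + 6×8 + 9×3 + 4×12 = 395.

395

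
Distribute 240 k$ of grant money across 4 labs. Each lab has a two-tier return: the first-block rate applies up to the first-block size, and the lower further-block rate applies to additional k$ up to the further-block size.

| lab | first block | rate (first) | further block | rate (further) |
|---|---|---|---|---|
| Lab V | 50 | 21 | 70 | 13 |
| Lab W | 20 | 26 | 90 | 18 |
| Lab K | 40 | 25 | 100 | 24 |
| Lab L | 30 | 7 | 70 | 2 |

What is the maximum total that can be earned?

Rank every tier by rate: Lab W/T1 26 > Lab K/T1 25 > Lab K/T2 24 > Lab V/T1 21 > Lab W/T2 18 > Lab V/T2 13 > Lab L/T1 7 > Lab L/T2 2.
Fill Lab W T1 block (20 at 26) → 220 left.
Fill Lab K T1 block (40 at 25) → 180 left.
Lab K/T2 (24): +100 → 80 left.
Fill Lab V T1 block (50 at 21) → 30 left.
Lab W T2 at 18: only 30 left, fill 30.
Total = 26×20 + 25×40 + 24×100 + 21×50 + 18×30 = 5510.

5510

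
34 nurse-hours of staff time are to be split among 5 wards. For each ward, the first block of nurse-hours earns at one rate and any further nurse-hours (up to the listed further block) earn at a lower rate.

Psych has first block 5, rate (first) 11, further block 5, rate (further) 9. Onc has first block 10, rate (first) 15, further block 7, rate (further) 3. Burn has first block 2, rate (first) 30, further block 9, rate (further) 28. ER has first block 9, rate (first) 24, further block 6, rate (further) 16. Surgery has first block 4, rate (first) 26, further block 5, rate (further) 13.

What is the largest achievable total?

788

Rank every tier by rate: Burn/tier1 30 > Burn/tier2 28 > Surgery/tier1 26 > ER/tier1 24 > ER/tier2 16 > Onc/tier1 15 > Surgery/tier2 13 > Psych/tier1 11 > Psych/tier2 9 > Onc/tier2 3.
Burn/tier1 (30): +2 — 32 left.
Fill Burn tier2 block (9 at 28) — 23 left.
Fill Surgery tier1 block (4 at 26) — 19 left.
ER tier1 at 24: fill all 9 — 10 left.
ER tier2 at 16: fill all 6 — 4 left.
Onc tier1 at 15: only 4 left, fill 4.
Total = 30×2 + 28×9 + 26×4 + 24×9 + 16×6 + 15×4 = 788.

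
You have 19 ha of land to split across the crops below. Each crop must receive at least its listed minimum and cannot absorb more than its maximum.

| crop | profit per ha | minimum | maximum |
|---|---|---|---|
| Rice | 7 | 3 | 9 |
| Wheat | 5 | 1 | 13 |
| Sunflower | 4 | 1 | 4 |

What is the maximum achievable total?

112

Meeting every minimum uses 3+1+1 = 5 ha, leaving 14.
Order the crops by profit per ha: Rice 7 > Wheat 5 > Sunflower 4.
Rice takes 6 more to reach its cap of 9 — 8 left.
Wheat has room for 12 more but only 8 remain, so it gets 9.
Total = 7×9 + 5×9 + 4×1 = 112.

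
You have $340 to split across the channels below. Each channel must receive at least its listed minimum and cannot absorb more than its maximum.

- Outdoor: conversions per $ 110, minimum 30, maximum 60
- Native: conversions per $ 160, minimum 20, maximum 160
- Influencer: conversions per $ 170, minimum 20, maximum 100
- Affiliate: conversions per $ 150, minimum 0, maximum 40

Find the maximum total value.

53000

Meeting every minimum uses 30+20+20+0 = 70 $, leaving 270.
Order the channels by conversions per $: Influencer 170 > Native 160 > Affiliate 150 > Outdoor 110.
Give Influencer 80 more to hit its cap of 100 ; 190 left.
Give Native 140 more to hit its cap of 160 ; 50 left.
Give Affiliate 40 more to hit its cap of 40 ; 10 left.
Outdoor: +10 (room for 30) → 40. Pool exhausted.
Total = 110×40 + 160×160 + 170×100 + 150×40 = 53000.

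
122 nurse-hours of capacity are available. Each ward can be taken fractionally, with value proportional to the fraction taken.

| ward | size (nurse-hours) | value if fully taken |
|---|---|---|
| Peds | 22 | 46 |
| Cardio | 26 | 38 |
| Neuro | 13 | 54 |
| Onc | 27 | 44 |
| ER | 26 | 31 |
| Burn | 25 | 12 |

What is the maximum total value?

Best value per unit of size first: Neuro 54/13≈4.15, Peds 46/22≈2.09, Onc 44/27≈1.63, Cardio 38/26≈1.46, ER 31/26≈1.19, Burn 12/25≈0.48.
Neuro: take in full, 13 nurse-hours for value 54 → 109 left.
Peds: take in full, 22 nurse-hours for value 46 → 87 left.
Onc: take in full, 27 nurse-hours for value 44 → 60 left.
Cardio: take in full, 26 nurse-hours for value 38 → 34 left.
ER: take in full, 26 nurse-hours for value 31 → 8 left.
Only 8 nurse-hours remain; take 8/25 of Burn for value 12×8/25 = 3.84.
Total value = 216.84.

216.84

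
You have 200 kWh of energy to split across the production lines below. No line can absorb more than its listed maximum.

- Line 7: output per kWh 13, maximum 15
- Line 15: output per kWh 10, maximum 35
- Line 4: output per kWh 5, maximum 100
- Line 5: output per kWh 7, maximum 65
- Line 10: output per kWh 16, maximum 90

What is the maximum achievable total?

Order the production lines by output per kWh: Line 10 16 > Line 7 13 > Line 15 10 > Line 5 7 > Line 4 5.
Give Line 10 90 to hit its cap of 90 → 110 left.
Line 7 takes 15 to reach its cap of 15 → 95 left.
Give Line 15 35 to hit its cap of 35 → 60 left.
Only 60 left; Line 5 takes them to reach 60.
Total = 13×15 + 10×35 + 7×60 + 16×90 = 2405.

2405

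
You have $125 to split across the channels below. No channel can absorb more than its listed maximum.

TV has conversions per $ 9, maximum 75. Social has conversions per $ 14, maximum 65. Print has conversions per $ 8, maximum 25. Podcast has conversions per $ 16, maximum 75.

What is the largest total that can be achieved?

Order the channels by conversions per $: Podcast 16 > Social 14 > TV 9 > Print 8.
Podcast takes 75 to reach its cap of 75 ; 50 left.
Social has room for 65 but only 50 remain, so it gets 50.
Total = 14×50 + 16×75 = 1900.

1900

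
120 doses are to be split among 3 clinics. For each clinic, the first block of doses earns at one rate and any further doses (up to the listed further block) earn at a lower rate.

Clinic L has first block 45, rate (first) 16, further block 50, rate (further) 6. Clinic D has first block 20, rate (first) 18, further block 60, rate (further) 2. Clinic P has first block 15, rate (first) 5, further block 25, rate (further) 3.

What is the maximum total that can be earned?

1405

Treat each block as its own option and order by rate: Clinic D/T1 18 > Clinic L/T1 16 > Clinic L/T2 6 > Clinic P/T1 5 > Clinic P/T2 3 > Clinic D/T2 2.
Clinic D/T1 (18): +20 — 100 left.
Clinic L/T1 (16): +45 — 55 left.
Clinic L T2 at 6: fill all 50 — 5 left.
Clinic P/T1: +5 of 15 at 5; pool empty.
Total = 18×20 + 16×45 + 6×50 + 5×5 = 1405.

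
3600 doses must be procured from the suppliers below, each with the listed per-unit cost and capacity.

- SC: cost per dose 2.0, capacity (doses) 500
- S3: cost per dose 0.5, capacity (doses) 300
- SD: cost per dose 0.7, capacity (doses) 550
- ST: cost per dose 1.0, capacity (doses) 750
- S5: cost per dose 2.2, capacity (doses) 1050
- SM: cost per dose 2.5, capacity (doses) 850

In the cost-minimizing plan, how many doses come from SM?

Cheapest first:
S3 (0.5): use full 300 ; 3300 doses to go.
SD at 0.7: take all 550 doses ; 2750 still needed.
Take 750 from ST at 1.0 ; need 2000 more.
SC at 2.0: take all 500 doses ; 1500 still needed.
S5 (2.2): use full 1050 ; 450 doses to go.
SM (2.5): take the remaining 450 ; done.

450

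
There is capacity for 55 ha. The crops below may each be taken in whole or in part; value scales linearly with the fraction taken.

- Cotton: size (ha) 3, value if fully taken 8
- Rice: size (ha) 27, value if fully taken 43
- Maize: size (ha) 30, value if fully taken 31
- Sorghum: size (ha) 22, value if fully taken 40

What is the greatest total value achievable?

94.1

Best value per unit of size first: Cotton 8/3≈2.67, Sorghum 40/22≈1.82, Rice 43/27≈1.59, Maize 31/30≈1.03.
Take all of Cotton (3 ha, value 8) → 52 ha left.
Sorghum: take in full, 22 ha for value 40 → 30 left.
All 27 ha of Rice fit (value 43) → 3 remain.
3 ha left: a 3/30 share of Maize gives 31×3/30 = 3.1.
Total value = 94.1.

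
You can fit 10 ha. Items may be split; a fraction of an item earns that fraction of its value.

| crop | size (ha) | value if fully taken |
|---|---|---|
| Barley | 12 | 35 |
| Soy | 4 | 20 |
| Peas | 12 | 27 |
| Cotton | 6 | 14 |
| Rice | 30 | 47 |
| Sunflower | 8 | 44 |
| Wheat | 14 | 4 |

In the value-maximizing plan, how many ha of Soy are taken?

Sort by value density: Sunflower 44/8≈5.5, Soy 20/4≈5, Barley 35/12≈2.92, Cotton 14/6≈2.33, Peas 27/12≈2.25, Rice 47/30≈1.57, Wheat 4/14≈0.286.
Sunflower: take in full, 8 ha for value 44 ; 2 left.
Fill the last 2 ha with part of Soy: 2/4 of it earns 10.

2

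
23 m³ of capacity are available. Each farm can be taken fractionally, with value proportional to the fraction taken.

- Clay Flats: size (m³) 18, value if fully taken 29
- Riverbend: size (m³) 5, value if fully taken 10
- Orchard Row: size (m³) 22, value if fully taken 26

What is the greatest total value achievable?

39

Best value per unit of size first: Riverbend 10/5≈2, Clay Flats 29/18≈1.61, Orchard Row 26/22≈1.18.
Riverbend: take in full, 5 m³ for value 10 — 18 left.
Clay Flats: take in full, 18 m³ for value 29 — 0 left.
Total value = 39.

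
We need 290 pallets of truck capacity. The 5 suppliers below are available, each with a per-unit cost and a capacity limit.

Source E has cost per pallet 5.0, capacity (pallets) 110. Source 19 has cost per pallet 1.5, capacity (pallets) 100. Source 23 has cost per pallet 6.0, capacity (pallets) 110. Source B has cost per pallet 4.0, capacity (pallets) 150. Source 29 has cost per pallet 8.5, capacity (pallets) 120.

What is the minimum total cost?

Cheapest first:
Source 19 at 1.5: take all 100 pallets ; 190 still needed.
Take 150 from Source B at 4.0 ; need 40 more.
Source E at 5.0: take 40 of its 110 ; requirement met.
Source 23, Source 29: unused.
Cost = 100×1.5 + 150×4.0 + 40×5.0 = 950.

950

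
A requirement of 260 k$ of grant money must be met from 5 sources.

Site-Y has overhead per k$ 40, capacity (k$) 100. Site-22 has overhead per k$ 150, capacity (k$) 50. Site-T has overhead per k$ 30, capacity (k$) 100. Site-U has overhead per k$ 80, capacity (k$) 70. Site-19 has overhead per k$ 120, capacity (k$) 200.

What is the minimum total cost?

11800

Use sources in increasing cost order.
Site-T (30): use full 100 ; 160 k$ to go.
Take 100 from Site-Y at 40 ; need 60 more.
Site-U (80): take the remaining 60 ; done.
Site-19, Site-22: unused.
Cost = 100×30 + 100×40 + 60×80 = 11800.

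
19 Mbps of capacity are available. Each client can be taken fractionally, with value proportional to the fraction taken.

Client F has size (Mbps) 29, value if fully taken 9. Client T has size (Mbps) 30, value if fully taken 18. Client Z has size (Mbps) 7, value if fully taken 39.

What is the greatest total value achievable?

46.2

Best value per unit of size first: Client Z 39/7≈5.57, Client T 18/30≈0.6, Client F 9/29≈0.31.
Take all of Client Z (7 Mbps, value 39) → 12 Mbps left.
Only 12 Mbps remain; take 12/30 of Client T for value 18×12/30 = 7.2.
Total value = 46.2.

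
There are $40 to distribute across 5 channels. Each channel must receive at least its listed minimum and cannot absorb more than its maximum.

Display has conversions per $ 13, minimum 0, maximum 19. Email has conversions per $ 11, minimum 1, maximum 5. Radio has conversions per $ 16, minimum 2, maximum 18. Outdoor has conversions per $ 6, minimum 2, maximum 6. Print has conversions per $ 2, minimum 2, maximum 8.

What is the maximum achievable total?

536

Meeting every minimum uses 0+1+2+2+2 = 7 $, leaving 33.
Rank by conversions per $: Radio 16 > Display 13 > Email 11 > Outdoor 6 > Print 2.
Radio: +16 to 18 (cap) — 17 left.
Display: +17 (room for 19) → 17. Pool exhausted.
Total = 13×17 + 11×1 + 16×18 + 6×2 + 2×2 = 536.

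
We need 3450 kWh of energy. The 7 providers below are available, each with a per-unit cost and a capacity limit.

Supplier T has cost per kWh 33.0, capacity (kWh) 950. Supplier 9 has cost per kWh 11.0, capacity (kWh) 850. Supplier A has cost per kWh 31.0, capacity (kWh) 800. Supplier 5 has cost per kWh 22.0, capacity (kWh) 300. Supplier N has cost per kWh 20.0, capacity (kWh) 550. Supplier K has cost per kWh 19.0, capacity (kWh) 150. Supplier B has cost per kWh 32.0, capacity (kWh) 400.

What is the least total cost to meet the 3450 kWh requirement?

Use providers in increasing cost order.
Supplier 9 (11.0): use full 850 — 2600 kWh to go.
Supplier K at 19.0: take all 150 kWh — 2450 still needed.
Supplier N at 20.0: take all 550 kWh — 1900 still needed.
Supplier 5 at 22.0: take all 300 kWh — 1600 still needed.
Supplier A at 31.0: take all 800 kWh — 800 still needed.
Take 400 from Supplier B at 32.0 — need 400 more.
Supplier T (33.0): take the remaining 400 — done.
Cost = 850×11.0 + 150×19.0 + 550×20.0 + 300×22.0 + 800×31.0 + 400×32.0 + 400×33.0 = 80600.

80600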